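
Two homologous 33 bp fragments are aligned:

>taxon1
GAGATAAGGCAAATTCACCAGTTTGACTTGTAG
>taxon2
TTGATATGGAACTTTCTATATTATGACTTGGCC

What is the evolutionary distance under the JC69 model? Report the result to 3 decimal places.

0.625

The sequences differ at 14 of 33 sites, so p = 14/33 ≈ 0.424242.
d = −(3/4) ln(1 − 4p/3) = −0.75 ln(1 − 0.565656) = −0.75 ln(0.434344)
  = −0.75 × (-0.833918) = 0.625439 substitutions/site.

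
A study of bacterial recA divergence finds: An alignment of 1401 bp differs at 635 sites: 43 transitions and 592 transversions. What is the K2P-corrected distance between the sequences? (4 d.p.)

P = 43/1401 ≈ 0.030692 and Q = 592/1401 ≈ 0.422555.
Under the Kimura two-parameter model, d = −½ ln(1 − 2P − Q) − ¼ ln(1 − 2Q).
1 − 2P − Q = 0.516061, giving −½ ln(0.516061) = 0.330765.
1 − 2Q = 0.15489, giving −¼ ln(0.15489) = 0.466260.
d = 0.330765 + 0.466260 = 0.797025.

0.7970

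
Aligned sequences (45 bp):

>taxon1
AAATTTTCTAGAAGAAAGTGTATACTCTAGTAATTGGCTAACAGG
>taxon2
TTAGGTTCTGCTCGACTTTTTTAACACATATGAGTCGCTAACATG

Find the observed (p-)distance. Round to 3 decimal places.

The sequences differ at 22 of 45 positions.
p = 22/45 = 0.488888… ≈ 0.489 (to 3 d.p.).

0.489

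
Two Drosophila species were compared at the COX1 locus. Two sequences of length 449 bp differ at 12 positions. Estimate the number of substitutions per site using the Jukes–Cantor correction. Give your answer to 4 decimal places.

p = 12/449 ≈ 0.026726.
d = −(3/4) ln(1 − 4p/3) = −0.75 ln(1 − 0.035635) = −0.75 ln(0.964365)
  = −0.75 × (-0.036285) = 0.027214 substitutions/site.

0.0272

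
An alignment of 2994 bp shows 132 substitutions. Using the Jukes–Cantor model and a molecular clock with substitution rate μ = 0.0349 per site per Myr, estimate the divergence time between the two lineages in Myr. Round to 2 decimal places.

0.65

p = 132/2994 ≈ 0.044088.
d = −(3/4) ln(1 − 4p/3) = −0.75 ln(1 − 0.058784) = −0.75 ln(0.941216)
  = −0.75 × (-0.060583) = 0.045437 substitutions/site.
Under a molecular clock d = 2μt, so t = d/(2μ) = 0.045437 / (2 × 0.0349) = 0.65 Myr.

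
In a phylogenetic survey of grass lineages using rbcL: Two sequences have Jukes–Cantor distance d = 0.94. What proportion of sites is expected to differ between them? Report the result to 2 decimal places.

p = (3/4)(1 − e^(−4d/3)) = 0.75 × (1 − e^(-1.253333)) = 0.75 × (1 − 0.285551) = 0.535837.

0.54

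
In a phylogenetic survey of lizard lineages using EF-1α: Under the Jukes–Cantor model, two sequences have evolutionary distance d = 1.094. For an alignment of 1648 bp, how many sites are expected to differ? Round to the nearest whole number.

Invert JC69: p = (3/4)(1 − e^(−4d/3)) = 0.75 × (1 − e^(-1.458667)) = 0.75 × (1 − 0.232546) = 0.575591.
Expected differing sites = pL ≈ 0.575591 × 1648 = 948.573968 ≈ 949.

949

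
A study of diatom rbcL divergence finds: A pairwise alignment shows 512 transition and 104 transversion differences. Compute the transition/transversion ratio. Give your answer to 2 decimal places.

4.92

R = 512/104 = 4.923076… ≈ 4.92 (to 2 d.p.).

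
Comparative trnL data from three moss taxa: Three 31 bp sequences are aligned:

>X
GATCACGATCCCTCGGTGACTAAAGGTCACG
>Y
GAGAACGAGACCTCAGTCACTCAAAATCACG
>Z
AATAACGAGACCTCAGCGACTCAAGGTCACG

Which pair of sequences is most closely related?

X–Y: 9/31 differ, p = 0.290, d = 0.367.
X–Z: 7/31 differ, p = 0.226, d = 0.269.
Y–Z: 6/31 differ, p = 0.194, d = 0.224.
The smallest distance is between Y and Z.

Y and Z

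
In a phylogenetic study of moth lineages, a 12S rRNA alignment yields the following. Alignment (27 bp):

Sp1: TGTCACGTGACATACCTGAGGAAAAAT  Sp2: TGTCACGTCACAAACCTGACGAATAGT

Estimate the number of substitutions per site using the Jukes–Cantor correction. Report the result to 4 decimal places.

The sequences differ at 5 of 27 sites (9, 13, 20, 24, 26), so p = 5/27 ≈ 0.185185.
d = −(3/4) ln(1 − 4p/3) = −0.75 ln(1 − 0.246913) = −0.75 ln(0.753087)
  = −0.75 × (-0.283575) = 0.212681 substitutions/site.

0.2127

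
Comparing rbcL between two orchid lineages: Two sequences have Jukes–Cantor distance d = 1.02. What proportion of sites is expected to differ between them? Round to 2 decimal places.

p = (3/4)(1 − e^(−4d/3)) = 0.75 × (1 − e^(-1.36)) = 0.75 × (1 − 0.256661) = 0.557504.

0.56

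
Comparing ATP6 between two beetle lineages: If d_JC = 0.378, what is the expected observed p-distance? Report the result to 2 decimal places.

0.30

p = (3/4)(1 − e^(−4d/3)) = 0.75 × (1 − e^(-0.504)) = 0.75 × (1 − 0.604109) = 0.296918.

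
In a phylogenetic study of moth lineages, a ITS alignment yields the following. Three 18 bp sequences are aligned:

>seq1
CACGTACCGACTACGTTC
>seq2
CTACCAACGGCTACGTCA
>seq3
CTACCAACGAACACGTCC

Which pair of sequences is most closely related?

seq1–seq2: 8/18 differ, p = 0.444, d = 0.673.
seq1–seq3: 8/18 differ, p = 0.444, d = 0.673.
seq2–seq3: 4/18 differ, p = 0.222, d = 0.264.
The smallest distance is between seq2 and seq3.

seq2 and seq3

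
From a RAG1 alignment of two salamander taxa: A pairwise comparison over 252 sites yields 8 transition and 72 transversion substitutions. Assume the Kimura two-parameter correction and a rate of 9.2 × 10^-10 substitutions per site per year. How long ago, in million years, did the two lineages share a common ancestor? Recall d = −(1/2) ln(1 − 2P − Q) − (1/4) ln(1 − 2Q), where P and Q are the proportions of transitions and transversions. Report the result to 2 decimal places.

231.85

P = 8/252 ≈ 0.031746 and Q = 72/252 ≈ 0.285714.
Under the Kimura two-parameter model, d = −½ ln(1 − 2P − Q) − ¼ ln(1 − 2Q).
1 − 2P − Q = 0.650794, giving −½ ln(0.650794) = 0.214781.
1 − 2Q = 0.428572, giving −¼ ln(0.428572) = 0.211824.
d = 0.214781 + 0.211824 = 0.426605.
Under a molecular clock d = 2μt, so t = d/(2μ) = 0.426605 / (2 × 9.2 × 10^-10) = 231.85 million years.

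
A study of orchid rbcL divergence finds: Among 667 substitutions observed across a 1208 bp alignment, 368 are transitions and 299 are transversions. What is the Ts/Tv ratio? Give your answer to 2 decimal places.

R = 368/299 = 1.230769… ≈ 1.23 (to 2 d.p.).

1.23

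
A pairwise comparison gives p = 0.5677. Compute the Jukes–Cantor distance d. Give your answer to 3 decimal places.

1.061

d = −(3/4) ln(1 − 4p/3) = −0.75 ln(1 − 0.756933) = −0.75 ln(0.243067)
  = −0.75 × (-1.414418) = 1.060814 substitutions/site.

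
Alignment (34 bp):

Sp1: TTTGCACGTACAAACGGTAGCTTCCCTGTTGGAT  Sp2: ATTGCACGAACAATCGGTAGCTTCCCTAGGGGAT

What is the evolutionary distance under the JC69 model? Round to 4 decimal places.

The sequences differ at 6 of 34 sites (1, 9, 14, 28, 29, 30), so p = 6/34 ≈ 0.176471.
d = −(3/4) ln(1 − 4p/3) = −0.75 ln(1 − 0.235295) = −0.75 ln(0.764705)
  = −0.75 × (-0.268265) = 0.201199 substitutions/site.

0.2012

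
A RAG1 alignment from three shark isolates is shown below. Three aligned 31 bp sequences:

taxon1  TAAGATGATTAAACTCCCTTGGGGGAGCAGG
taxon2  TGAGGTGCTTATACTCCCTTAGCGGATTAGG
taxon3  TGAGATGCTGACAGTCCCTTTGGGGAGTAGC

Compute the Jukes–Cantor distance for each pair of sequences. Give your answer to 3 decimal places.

d(taxon1,taxon2) = 0.316, d(taxon1,taxon3) = 0.316, d(taxon2,taxon3) = 0.316

taxon1–taxon2: 8/31 sites differ → p ≈ 0.258065, d = −0.75 ln(1 − 0.344087) = 0.316295 ≈ 0.316.
taxon1–taxon3: 8/31 sites differ → p ≈ 0.258065, d = −0.75 ln(1 − 0.344087) = 0.316295 ≈ 0.316.
taxon2–taxon3: 8/31 sites differ → p ≈ 0.258065, d = −0.75 ln(1 − 0.344087) = 0.316295 ≈ 0.316.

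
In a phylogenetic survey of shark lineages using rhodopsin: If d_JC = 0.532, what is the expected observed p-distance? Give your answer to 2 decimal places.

0.38

p = (3/4)(1 − e^(−4d/3)) = 0.75 × (1 − e^(-0.709333)) = 0.75 × (1 − 0.491972) = 0.381021.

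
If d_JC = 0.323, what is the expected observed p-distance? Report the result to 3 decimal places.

p = (3/4)(1 − e^(−4d/3)) = 0.75 × (1 − e^(-0.430667)) = 0.75 × (1 − 0.650075) = 0.262444.

0.262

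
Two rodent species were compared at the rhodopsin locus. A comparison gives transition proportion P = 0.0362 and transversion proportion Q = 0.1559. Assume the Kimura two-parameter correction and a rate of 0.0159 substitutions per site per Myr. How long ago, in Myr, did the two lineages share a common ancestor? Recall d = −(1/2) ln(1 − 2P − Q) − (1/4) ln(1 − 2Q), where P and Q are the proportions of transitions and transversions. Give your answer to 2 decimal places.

7.01

Under the Kimura two-parameter model, d = −½ ln(1 − 2P − Q) − ¼ ln(1 − 2Q).
1 − 2P − Q = 0.7717, giving −½ ln(0.7717) = 0.129580.
1 − 2Q = 0.6882, giving −¼ ln(0.6882) = 0.093419.
d = 0.129580 + 0.093419 = 0.222999.
Under a molecular clock d = 2μt, so t = d/(2μ) = 0.222999 / (2 × 0.0159) = 7.01 Myr.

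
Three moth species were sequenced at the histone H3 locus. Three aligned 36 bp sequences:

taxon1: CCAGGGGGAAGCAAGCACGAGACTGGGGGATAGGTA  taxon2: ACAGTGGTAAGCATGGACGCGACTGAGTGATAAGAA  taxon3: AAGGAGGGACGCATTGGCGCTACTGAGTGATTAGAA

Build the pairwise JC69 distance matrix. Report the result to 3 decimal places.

taxon1–taxon2: 10/36 sites differ → p ≈ 0.277778, d = −0.75 ln(1 − 0.370371) = 0.346968 ≈ 0.347.
taxon1–taxon3: 16/36 sites differ → p ≈ 0.444444, d = −0.75 ln(1 − 0.592592) = 0.673455 ≈ 0.673.
taxon2–taxon3: 9/36 sites differ → p = 0.25, d = −0.75 ln(1 − 0.333333) = 0.304098 ≈ 0.304.

d(taxon1,taxon2) = 0.347, d(taxon1,taxon3) = 0.673, d(taxon2,taxon3) = 0.304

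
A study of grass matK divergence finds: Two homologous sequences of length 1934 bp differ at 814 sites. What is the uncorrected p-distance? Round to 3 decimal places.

p = 814/1934 = 0.420889… ≈ 0.421 (to 3 d.p.).

0.421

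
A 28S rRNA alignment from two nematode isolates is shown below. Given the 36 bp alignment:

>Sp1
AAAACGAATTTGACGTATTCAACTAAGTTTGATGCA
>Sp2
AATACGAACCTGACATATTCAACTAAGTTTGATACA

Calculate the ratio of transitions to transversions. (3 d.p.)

Transitions are A↔G and C↔T; transversions are all other mismatches.
Transitions: 4. Transversions: 1.
R = 4/1 = 4.000.

4.000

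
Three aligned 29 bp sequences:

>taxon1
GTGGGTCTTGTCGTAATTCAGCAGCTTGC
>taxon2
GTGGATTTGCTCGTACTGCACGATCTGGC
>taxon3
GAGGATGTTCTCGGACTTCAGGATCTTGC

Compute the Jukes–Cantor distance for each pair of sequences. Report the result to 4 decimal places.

d(taxon1,taxon2) = 0.4618, d(taxon1,taxon3) = 0.3439, d(taxon2,taxon3) = 0.2913

taxon1–taxon2: 10/29 sites differ → p ≈ 0.344828, d = −0.75 ln(1 − 0.459771) = 0.461822 ≈ 0.4618.
taxon1–taxon3: 8/29 sites differ → p ≈ 0.275862, d = −0.75 ln(1 − 0.367816) = 0.343931 ≈ 0.3439.
taxon2–taxon3: 7/29 sites differ → p ≈ 0.241379, d = −0.75 ln(1 − 0.321839) = 0.291278 ≈ 0.2913.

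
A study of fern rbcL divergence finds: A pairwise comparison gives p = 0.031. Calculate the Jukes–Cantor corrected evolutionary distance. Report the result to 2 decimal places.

0.03

d = −(3/4) ln(1 − 4p/3) = −0.75 ln(1 − 0.041333) = −0.75 ln(0.958667)
  = −0.75 × (-0.042212) = 0.031659 substitutions/site.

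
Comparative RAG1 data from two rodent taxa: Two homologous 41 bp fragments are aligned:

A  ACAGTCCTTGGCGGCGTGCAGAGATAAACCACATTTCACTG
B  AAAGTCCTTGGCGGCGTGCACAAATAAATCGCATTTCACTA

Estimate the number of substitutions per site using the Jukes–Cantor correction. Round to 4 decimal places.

The sequences differ at 6 of 41 sites (2, 21, 23, 29, 31, 41), so p = 6/41 ≈ 0.146341.
d = −(3/4) ln(1 − 4p/3) = −0.75 ln(1 − 0.195121) = −0.75 ln(0.804879)
  = −0.75 × (-0.217063) = 0.162797 substitutions/site.

0.1628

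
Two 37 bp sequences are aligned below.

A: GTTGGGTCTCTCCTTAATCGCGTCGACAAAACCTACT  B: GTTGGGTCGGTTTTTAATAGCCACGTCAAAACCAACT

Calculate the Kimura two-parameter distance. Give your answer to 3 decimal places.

0.295

Of 37 sites, 2 differences are transitions and 7 are transversions, so P = 2/37 ≈ 0.054054 and Q = 7/37 ≈ 0.189189.
Under the Kimura two-parameter model, d = −½ ln(1 − 2P − Q) − ¼ ln(1 − 2Q).
1 − 2P − Q = 0.702703, giving −½ ln(0.702703) = 0.176410.
1 − 2Q = 0.621622, giving −¼ ln(0.621622) = 0.118856.
d = 0.176410 + 0.118856 = 0.295266.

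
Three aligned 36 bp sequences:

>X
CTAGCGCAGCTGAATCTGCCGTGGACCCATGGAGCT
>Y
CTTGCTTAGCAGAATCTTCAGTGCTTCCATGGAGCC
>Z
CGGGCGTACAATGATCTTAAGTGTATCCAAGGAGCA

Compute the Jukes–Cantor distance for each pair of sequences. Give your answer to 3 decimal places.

d(X,Y) = 0.347, d(X,Z) = 0.608, d(Y,Z) = 0.441

X–Y: 10/36 sites differ → p ≈ 0.277778, d = −0.75 ln(1 − 0.370371) = 0.346968 ≈ 0.347.
X–Z: 15/36 sites differ → p ≈ 0.416667, d = −0.75 ln(1 − 0.555556) = 0.608198 ≈ 0.608.
Y–Z: 12/36 sites differ → p ≈ 0.333333, d = −0.75 ln(1 − 0.444444) = 0.440839 ≈ 0.441.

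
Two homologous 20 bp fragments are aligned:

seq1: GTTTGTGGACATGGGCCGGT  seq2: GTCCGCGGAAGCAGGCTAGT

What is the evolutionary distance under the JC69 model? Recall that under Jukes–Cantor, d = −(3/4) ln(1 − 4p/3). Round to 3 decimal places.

The sequences differ at 9 of 20 sites (3, 4, 6, 10, 11, 12, 13, 17, 18), so p = 9/20 = 0.45.
d = −(3/4) ln(1 − 4p/3) = −0.75 ln(1 − 0.6) = −0.75 ln(0.4)
  = −0.75 × (-0.916291) = 0.687218 substitutions/site.

0.687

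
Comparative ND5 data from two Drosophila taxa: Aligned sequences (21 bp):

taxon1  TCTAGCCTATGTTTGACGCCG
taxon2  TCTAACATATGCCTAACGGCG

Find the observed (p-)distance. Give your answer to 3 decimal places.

0.286

The sequences differ at 6 of 21 positions (sites 5, 7, 12, 13, 15, 19).
p = 6/21 = 0.285714… ≈ 0.286 (to 3 d.p.).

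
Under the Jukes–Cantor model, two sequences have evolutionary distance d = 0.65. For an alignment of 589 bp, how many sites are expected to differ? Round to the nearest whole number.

Invert JC69: p = (3/4)(1 − e^(−4d/3)) = 0.75 × (1 − e^(-0.866667)) = 0.75 × (1 − 0.420350) = 0.434738.
Expected differing sites = pL ≈ 0.434738 × 589 = 256.060682 ≈ 256.

256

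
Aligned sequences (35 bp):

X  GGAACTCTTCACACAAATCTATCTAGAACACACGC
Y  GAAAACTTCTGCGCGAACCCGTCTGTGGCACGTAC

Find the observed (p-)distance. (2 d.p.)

0.54

The sequences differ at 19 of 35 positions.
p = 19/35 = 0.542857… ≈ 0.54 (to 2 d.p.).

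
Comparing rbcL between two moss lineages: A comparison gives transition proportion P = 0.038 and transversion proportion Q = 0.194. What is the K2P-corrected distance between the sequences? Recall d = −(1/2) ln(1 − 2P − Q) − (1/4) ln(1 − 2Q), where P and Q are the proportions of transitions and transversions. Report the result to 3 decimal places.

Under the Kimura two-parameter model, d = −½ ln(1 − 2P − Q) − ¼ ln(1 − 2Q).
1 − 2P − Q = 0.73, giving −½ ln(0.73) = 0.157355.
1 − 2Q = 0.612, giving −¼ ln(0.612) = 0.122756.
d = 0.157355 + 0.122756 = 0.280111.

0.280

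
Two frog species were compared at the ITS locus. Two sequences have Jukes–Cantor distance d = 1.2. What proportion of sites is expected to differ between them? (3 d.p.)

0.599

p = (3/4)(1 − e^(−4d/3)) = 0.75 × (1 − e^(-1.6)) = 0.75 × (1 − 0.201897) = 0.598577.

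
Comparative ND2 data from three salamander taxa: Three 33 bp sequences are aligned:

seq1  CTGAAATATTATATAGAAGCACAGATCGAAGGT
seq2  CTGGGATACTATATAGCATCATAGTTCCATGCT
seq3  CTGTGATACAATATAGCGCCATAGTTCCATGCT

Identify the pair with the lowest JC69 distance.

seq2 and seq3

seq1–seq2: 10/33 differ, p = 0.303, d = 0.388.
seq1–seq3: 12/33 differ, p = 0.364, d = 0.497.
seq2–seq3: 4/33 differ, p = 0.121, d = 0.132.
The smallest distance is between seq2 and seq3.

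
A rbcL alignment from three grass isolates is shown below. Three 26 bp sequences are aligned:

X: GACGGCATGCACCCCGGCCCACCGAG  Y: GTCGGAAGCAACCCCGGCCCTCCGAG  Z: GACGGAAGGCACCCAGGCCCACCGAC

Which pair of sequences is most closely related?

X–Y: 6/26 differ, p = 0.231, d = 0.276.
X–Z: 4/26 differ, p = 0.154, d = 0.172.
Y–Z: 6/26 differ, p = 0.231, d = 0.276.
The smallest distance is between X and Z.

X and Z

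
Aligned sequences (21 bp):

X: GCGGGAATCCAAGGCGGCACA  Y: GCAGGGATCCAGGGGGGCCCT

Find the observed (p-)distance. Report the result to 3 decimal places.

0.286

The sequences differ at 6 of 21 positions (sites 3, 6, 12, 15, 19, 21).
p = 6/21 = 0.285714… ≈ 0.286 (to 3 d.p.).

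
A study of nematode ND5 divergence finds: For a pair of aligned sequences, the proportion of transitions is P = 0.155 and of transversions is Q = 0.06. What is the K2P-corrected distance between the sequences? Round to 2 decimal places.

0.26

Under the Kimura two-parameter model, d = −½ ln(1 − 2P − Q) − ¼ ln(1 − 2Q).
1 − 2P − Q = 0.63, giving −½ ln(0.63) = 0.231018.
1 − 2Q = 0.88, giving −¼ ln(0.88) = 0.031958.
d = 0.231018 + 0.031958 = 0.262976.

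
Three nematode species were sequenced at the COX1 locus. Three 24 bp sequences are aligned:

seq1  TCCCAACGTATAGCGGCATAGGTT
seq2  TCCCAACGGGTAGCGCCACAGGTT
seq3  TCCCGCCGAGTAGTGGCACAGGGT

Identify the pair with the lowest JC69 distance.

seq1–seq2: 4/24 differ, p = 0.167, d = 0.188.
seq1–seq3: 7/24 differ, p = 0.292, d = 0.369.
seq2–seq3: 6/24 differ, p = 0.250, d = 0.304.
The smallest distance is between seq1 and seq2.

seq1 and seq2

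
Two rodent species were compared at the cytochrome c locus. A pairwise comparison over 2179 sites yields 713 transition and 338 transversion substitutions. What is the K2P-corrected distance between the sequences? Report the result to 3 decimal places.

P = 713/2179 ≈ 0.327214 and Q = 338/2179 ≈ 0.155117.
Under the Kimura two-parameter model, d = −½ ln(1 − 2P − Q) − ¼ ln(1 − 2Q).
1 − 2P − Q = 0.190455, giving −½ ln(0.190455) = 0.829170.
1 − 2Q = 0.689766, giving −¼ ln(0.689766) = 0.092851.
d = 0.829170 + 0.092851 = 0.922021.

0.922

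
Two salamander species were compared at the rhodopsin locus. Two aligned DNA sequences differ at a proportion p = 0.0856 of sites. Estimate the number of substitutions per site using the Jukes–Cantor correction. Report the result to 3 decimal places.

d = −(3/4) ln(1 − 4p/3) = −0.75 ln(1 − 0.114133) = −0.75 ln(0.885867)
  = −0.75 × (-0.121188) = 0.090891 substitutions/site.

0.091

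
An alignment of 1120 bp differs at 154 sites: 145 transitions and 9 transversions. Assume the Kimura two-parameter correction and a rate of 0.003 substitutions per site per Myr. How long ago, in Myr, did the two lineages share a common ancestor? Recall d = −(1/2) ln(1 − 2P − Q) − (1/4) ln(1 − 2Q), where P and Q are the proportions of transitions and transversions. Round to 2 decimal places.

P = 145/1120 ≈ 0.129464 and Q = 9/1120 ≈ 0.008036.
Under the Kimura two-parameter model, d = −½ ln(1 − 2P − Q) − ¼ ln(1 − 2Q).
1 − 2P − Q = 0.733036, giving −½ ln(0.733036) = 0.155280.
1 − 2Q = 0.983928, giving −¼ ln(0.983928) = 0.004051.
d = 0.155280 + 0.004051 = 0.159331.
Under a molecular clock d = 2μt, so t = d/(2μ) = 0.159331 / (2 × 0.003) = 26.56 Myr.

26.56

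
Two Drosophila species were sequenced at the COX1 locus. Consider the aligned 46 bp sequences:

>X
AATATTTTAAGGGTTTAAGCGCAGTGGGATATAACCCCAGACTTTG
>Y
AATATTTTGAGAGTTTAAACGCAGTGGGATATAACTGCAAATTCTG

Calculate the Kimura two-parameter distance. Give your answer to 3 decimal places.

0.208

Of 46 sites, 7 differences are transitions and 1 are transversions, so P = 7/46 ≈ 0.152174 and Q = 1/46 ≈ 0.021739.
Under the Kimura two-parameter model, d = −½ ln(1 − 2P − Q) − ¼ ln(1 − 2Q).
1 − 2P − Q = 0.673913, giving −½ ln(0.673913) = 0.197327.
1 − 2Q = 0.956522, giving −¼ ln(0.956522) = 0.011113.
d = 0.197327 + 0.011113 = 0.208440.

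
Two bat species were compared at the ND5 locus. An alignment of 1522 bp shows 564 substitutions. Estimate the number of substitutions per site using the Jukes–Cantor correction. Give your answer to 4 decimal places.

p = 564/1522 ≈ 0.370565.
d = −(3/4) ln(1 − 4p/3) = −0.75 ln(1 − 0.494087) = −0.75 ln(0.505913)
  = −0.75 × (-0.681391) = 0.511043 substitutions/site.

0.5110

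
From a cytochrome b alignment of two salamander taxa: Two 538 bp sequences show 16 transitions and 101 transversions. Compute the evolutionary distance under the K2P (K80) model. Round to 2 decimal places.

P = 16/538 ≈ 0.02974 and Q = 101/538 ≈ 0.187732.
Under the Kimura two-parameter model, d = −½ ln(1 − 2P − Q) − ¼ ln(1 − 2Q).
1 − 2P − Q = 0.752788, giving −½ ln(0.752788) = 0.141986.
1 − 2Q = 0.624536, giving −¼ ln(0.624536) = 0.117687.
d = 0.141986 + 0.117687 = 0.259673.

0.26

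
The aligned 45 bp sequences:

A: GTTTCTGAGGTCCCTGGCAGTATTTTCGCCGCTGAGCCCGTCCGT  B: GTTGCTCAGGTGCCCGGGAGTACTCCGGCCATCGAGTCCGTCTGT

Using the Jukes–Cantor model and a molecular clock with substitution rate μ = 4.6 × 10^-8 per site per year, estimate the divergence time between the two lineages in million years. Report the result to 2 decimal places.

4.37

The sequences differ at 14 of 45 sites, so p = 14/45 ≈ 0.311111.
d = −(3/4) ln(1 − 4p/3) = −0.75 ln(1 − 0.414815) = −0.75 ln(0.585185)
  = −0.75 × (-0.535827) = 0.401870 substitutions/site.
Under a molecular clock d = 2μt, so t = d/(2μ) = 0.401870 / (2 × 4.6 × 10^-8) = 4.37 million years.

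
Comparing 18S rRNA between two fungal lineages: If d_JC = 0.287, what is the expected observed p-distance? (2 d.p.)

p = (3/4)(1 − e^(−4d/3)) = 0.75 × (1 − e^(-0.382667)) = 0.75 × (1 − 0.682040) = 0.238470.

0.24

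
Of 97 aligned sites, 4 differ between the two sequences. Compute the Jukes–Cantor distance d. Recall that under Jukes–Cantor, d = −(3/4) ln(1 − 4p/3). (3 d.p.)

p = 4/97 ≈ 0.041237.
d = −(3/4) ln(1 − 4p/3) = −0.75 ln(1 − 0.054983) = −0.75 ln(0.945017)
  = −0.75 × (-0.056552) = 0.042414 substitutions/site.

0.042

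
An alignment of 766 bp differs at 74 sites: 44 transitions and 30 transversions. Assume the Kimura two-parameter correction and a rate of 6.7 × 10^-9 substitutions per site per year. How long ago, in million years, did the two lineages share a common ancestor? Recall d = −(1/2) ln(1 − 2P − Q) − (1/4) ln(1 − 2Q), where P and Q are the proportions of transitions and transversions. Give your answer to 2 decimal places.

P = 44/766 ≈ 0.057441 and Q = 30/766 ≈ 0.039164.
Under the Kimura two-parameter model, d = −½ ln(1 − 2P − Q) − ¼ ln(1 − 2Q).
1 − 2P − Q = 0.845954, giving −½ ln(0.845954) = 0.083645.
1 − 2Q = 0.921672, giving −¼ ln(0.921672) = 0.020391.
d = 0.083645 + 0.020391 = 0.104036.
Under a molecular clock d = 2μt, so t = d/(2μ) = 0.104036 / (2 × 6.7 × 10^-9) = 7.76 million years.

7.76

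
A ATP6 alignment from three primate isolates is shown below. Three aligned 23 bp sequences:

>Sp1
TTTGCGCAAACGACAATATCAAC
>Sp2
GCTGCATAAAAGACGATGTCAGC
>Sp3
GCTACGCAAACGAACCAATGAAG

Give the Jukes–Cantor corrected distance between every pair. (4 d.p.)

d(Sp1,Sp2) = 0.4674, d(Sp1,Sp3) = 0.5532, d(Sp2,Sp3) = 0.8922

Sp1–Sp2: 8/23 sites differ → p ≈ 0.347826, d = −0.75 ln(1 − 0.463768) = 0.467391 ≈ 0.4674.
Sp1–Sp3: 9/23 sites differ → p ≈ 0.391304, d = −0.75 ln(1 − 0.521739) = 0.553199 ≈ 0.5532.
Sp2–Sp3: 12/23 sites differ → p ≈ 0.521739, d = −0.75 ln(1 − 0.695652) = 0.892188 ≈ 0.8922.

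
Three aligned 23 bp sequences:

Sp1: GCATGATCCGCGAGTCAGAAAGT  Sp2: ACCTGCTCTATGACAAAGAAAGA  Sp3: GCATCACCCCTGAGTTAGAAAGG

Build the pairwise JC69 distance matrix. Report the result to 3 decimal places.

d(Sp1,Sp2) = 0.650, d(Sp1,Sp3) = 0.321, d(Sp2,Sp3) = 0.761

Sp1–Sp2: 10/23 sites differ → p ≈ 0.434783, d = −0.75 ln(1 − 0.579711) = 0.650110 ≈ 0.650.
Sp1–Sp3: 6/23 sites differ → p ≈ 0.26087, d = −0.75 ln(1 − 0.347827) = 0.320584 ≈ 0.321.
Sp2–Sp3: 11/23 sites differ → p ≈ 0.478261, d = −0.75 ln(1 − 0.637681) = 0.761423 ≈ 0.761.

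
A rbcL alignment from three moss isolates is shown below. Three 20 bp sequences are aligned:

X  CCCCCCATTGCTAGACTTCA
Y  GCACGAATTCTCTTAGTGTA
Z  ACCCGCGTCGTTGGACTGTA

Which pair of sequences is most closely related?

X and Z

X–Y: 12/20 differ, p = 0.600, d = 1.207.
X–Z: 8/20 differ, p = 0.400, d = 0.572.
Y–Z: 10/20 differ, p = 0.500, d = 0.824.
The smallest distance is between X and Z.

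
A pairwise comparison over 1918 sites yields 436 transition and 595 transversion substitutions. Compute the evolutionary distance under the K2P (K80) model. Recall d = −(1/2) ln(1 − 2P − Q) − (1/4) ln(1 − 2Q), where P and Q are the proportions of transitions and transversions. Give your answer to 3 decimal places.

0.966

P = 436/1918 ≈ 0.22732 and Q = 595/1918 ≈ 0.310219.
Under the Kimura two-parameter model, d = −½ ln(1 − 2P − Q) − ¼ ln(1 − 2Q).
1 − 2P − Q = 0.235141, giving −½ ln(0.235141) = 0.723785.
1 − 2Q = 0.379562, giving −¼ ln(0.379562) = 0.242184.
d = 0.723785 + 0.242184 = 0.965969.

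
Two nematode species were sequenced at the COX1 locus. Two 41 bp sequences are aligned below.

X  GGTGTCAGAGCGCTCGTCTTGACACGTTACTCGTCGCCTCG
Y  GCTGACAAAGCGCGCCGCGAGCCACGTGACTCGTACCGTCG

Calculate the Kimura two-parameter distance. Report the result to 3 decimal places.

0.429

Of 41 sites, 1 differences are transitions and 12 are transversions, so P = 1/41 ≈ 0.02439 and Q = 12/41 ≈ 0.292683.
Under the Kimura two-parameter model, d = −½ ln(1 − 2P − Q) − ¼ ln(1 − 2Q).
1 − 2P − Q = 0.658537, giving −½ ln(0.658537) = 0.208867.
1 − 2Q = 0.414634, giving −¼ ln(0.414634) = 0.220090.
d = 0.208867 + 0.220090 = 0.428957.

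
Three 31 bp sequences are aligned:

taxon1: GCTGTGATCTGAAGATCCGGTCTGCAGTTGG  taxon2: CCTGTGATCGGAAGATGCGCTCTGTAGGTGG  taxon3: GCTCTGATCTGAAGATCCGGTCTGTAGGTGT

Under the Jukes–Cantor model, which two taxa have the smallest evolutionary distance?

taxon1–taxon2: 6/31 differ, p = 0.194, d = 0.224.
taxon1–taxon3: 4/31 differ, p = 0.129, d = 0.142.
taxon2–taxon3: 6/31 differ, p = 0.194, d = 0.224.
The smallest distance is between taxon1 and taxon3.

taxon1 and taxon3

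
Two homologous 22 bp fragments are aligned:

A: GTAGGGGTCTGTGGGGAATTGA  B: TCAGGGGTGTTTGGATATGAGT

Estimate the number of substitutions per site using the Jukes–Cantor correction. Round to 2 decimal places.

0.70

The sequences differ at 10 of 22 sites (1, 2, 9, 11, 15, 16, 18, 19, 20, 22), so p = 10/22 ≈ 0.454545.
d = −(3/4) ln(1 − 4p/3) = −0.75 ln(1 − 0.60606) = −0.75 ln(0.39394)
  = −0.75 × (-0.931557) = 0.698668 substitutions/site.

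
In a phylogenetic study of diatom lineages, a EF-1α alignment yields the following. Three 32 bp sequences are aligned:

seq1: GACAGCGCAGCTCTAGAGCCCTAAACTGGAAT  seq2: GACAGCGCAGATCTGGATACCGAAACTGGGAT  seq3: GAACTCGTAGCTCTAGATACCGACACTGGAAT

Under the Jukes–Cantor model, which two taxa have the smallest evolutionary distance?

seq1 and seq2

seq1–seq2: 6/32 differ, p = 0.188, d = 0.216.
seq1–seq3: 8/32 differ, p = 0.250, d = 0.304.
seq2–seq3: 8/32 differ, p = 0.250, d = 0.304.
The smallest distance is between seq1 and seq2.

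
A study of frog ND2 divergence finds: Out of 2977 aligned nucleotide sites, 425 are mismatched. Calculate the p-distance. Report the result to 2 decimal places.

p = 425/2977 = 0.142761… ≈ 0.14 (to 2 d.p.).

0.14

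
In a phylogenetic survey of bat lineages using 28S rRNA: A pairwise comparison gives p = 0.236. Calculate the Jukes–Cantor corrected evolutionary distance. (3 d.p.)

d = −(3/4) ln(1 − 4p/3) = −0.75 ln(1 − 0.314667) = −0.75 ln(0.685333)
  = −0.75 × (-0.377850) = 0.283388 substitutions/site.

0.283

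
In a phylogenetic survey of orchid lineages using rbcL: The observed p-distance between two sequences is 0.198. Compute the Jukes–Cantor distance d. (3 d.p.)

0.230

d = −(3/4) ln(1 − 4p/3) = −0.75 ln(1 − 0.264) = −0.75 ln(0.736)
  = −0.75 × (-0.306525) = 0.229894 substitutions/site.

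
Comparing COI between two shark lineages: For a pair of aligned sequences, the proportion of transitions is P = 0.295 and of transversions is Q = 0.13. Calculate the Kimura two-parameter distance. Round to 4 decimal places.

Under the Kimura two-parameter model, d = −½ ln(1 − 2P − Q) − ¼ ln(1 − 2Q).
1 − 2P − Q = 0.28, giving −½ ln(0.28) = 0.636483.
1 − 2Q = 0.74, giving −¼ ln(0.74) = 0.075276.
d = 0.636483 + 0.075276 = 0.711759.

0.7118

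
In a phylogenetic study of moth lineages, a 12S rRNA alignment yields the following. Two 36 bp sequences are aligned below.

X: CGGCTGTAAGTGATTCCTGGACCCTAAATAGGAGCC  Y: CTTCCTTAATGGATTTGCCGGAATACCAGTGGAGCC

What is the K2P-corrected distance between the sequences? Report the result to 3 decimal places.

Of 36 sites, 5 differences are transitions and 14 are transversions, so P = 5/36 ≈ 0.138889 and Q = 14/36 ≈ 0.388889.
Under the Kimura two-parameter model, d = −½ ln(1 − 2P − Q) − ¼ ln(1 − 2Q).
1 − 2P − Q = 0.333333, giving −½ ln(0.333333) = 0.549307.
1 − 2Q = 0.222222, giving −¼ ln(0.222222) = 0.376020.
d = 0.549307 + 0.376020 = 0.925327.

0.925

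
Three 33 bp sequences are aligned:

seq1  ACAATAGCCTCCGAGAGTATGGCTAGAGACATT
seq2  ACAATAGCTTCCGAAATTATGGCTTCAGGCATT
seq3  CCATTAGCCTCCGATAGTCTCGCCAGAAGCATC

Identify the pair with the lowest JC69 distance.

seq1 and seq2

seq1–seq2: 6/33 differ, p = 0.182, d = 0.208.
seq1–seq3: 9/33 differ, p = 0.273, d = 0.339.
seq2–seq3: 12/33 differ, p = 0.364, d = 0.497.
The smallest distance is between seq1 and seq2.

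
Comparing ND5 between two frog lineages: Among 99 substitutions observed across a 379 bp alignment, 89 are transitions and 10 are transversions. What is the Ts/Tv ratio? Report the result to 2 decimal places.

8.90

R = 89/10 = 8.90.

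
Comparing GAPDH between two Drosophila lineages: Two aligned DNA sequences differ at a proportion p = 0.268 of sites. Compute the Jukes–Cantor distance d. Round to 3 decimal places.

d = −(3/4) ln(1 − 4p/3) = −0.75 ln(1 − 0.357333) = −0.75 ln(0.642667)
  = −0.75 × (-0.442129) = 0.331597 substitutions/site.

0.332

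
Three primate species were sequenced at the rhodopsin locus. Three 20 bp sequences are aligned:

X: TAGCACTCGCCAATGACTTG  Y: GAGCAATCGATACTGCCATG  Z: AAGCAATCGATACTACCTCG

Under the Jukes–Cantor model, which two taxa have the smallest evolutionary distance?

Y and Z

X–Y: 7/20 differ, p = 0.350, d = 0.471.
X–Z: 8/20 differ, p = 0.400, d = 0.572.
Y–Z: 4/20 differ, p = 0.200, d = 0.233.
The smallest distance is between Y and Z.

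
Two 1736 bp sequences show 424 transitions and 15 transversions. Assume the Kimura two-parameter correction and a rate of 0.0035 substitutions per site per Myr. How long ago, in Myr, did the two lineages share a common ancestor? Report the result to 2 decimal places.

P = 424/1736 ≈ 0.24424 and Q = 15/1736 ≈ 0.008641.
Under the Kimura two-parameter model, d = −½ ln(1 − 2P − Q) − ¼ ln(1 − 2Q).
1 − 2P − Q = 0.502879, giving −½ ln(0.502879) = 0.343703.
1 − 2Q = 0.982718, giving −¼ ln(0.982718) = 0.004358.
d = 0.343703 + 0.004358 = 0.348061.
Under a molecular clock d = 2μt, so t = d/(2μ) = 0.348061 / (2 × 0.0035) = 49.72 Myr.

49.72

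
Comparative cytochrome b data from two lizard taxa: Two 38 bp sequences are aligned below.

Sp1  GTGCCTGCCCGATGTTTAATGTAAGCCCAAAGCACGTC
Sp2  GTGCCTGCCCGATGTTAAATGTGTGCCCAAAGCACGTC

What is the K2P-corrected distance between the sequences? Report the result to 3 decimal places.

0.083

Of 38 sites, 1 differences are transitions and 2 are transversions, so P = 1/38 ≈ 0.026316 and Q = 2/38 ≈ 0.052632.
Under the Kimura two-parameter model, d = −½ ln(1 − 2P − Q) − ¼ ln(1 − 2Q).
1 − 2P − Q = 0.894736, giving −½ ln(0.894736) = 0.055613.
1 − 2Q = 0.894736, giving −¼ ln(0.894736) = 0.027807.
d = 0.055613 + 0.027807 = 0.083420.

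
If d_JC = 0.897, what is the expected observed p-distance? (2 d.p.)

p = (3/4)(1 − e^(−4d/3)) = 0.75 × (1 − e^(-1.196)) = 0.75 × (1 − 0.302401) = 0.523199.

0.52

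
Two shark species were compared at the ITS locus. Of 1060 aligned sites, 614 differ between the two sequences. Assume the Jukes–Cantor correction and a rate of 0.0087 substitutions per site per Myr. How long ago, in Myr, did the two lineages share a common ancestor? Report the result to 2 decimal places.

63.79

p = 614/1060 ≈ 0.579245.
d = −(3/4) ln(1 − 4p/3) = −0.75 ln(1 − 0.772327) = −0.75 ln(0.227673)
  = −0.75 × (-1.479845) = 1.109884 substitutions/site.
Under a molecular clock d = 2μt, so t = d/(2μ) = 1.109884 / (2 × 0.0087) = 63.79 Myr.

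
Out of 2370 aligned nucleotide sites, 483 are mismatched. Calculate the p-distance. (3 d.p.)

p = 483/2370 = 0.203797… ≈ 0.204 (to 3 d.p.).

0.204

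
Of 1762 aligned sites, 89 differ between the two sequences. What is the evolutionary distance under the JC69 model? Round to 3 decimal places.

0.052

p = 89/1762 ≈ 0.050511.
d = −(3/4) ln(1 − 4p/3) = −0.75 ln(1 − 0.067348) = −0.75 ln(0.932652)
  = −0.75 × (-0.069723) = 0.052292 substitutions/site.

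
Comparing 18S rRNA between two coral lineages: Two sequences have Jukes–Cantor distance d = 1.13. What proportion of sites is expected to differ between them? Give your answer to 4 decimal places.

p = (3/4)(1 − e^(−4d/3)) = 0.75 × (1 − e^(-1.506667)) = 0.75 × (1 − 0.221647) = 0.583765.

0.5838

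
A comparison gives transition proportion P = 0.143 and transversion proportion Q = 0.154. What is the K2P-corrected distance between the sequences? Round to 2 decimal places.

0.38

Under the Kimura two-parameter model, d = −½ ln(1 − 2P − Q) − ¼ ln(1 − 2Q).
1 − 2P − Q = 0.56, giving −½ ln(0.56) = 0.289909.
1 − 2Q = 0.692, giving −¼ ln(0.692) = 0.092042.
d = 0.289909 + 0.092042 = 0.381951.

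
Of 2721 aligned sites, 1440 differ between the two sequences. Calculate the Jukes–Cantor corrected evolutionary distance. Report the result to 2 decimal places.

0.92

p = 1440/2721 ≈ 0.529217.
d = −(3/4) ln(1 − 4p/3) = −0.75 ln(1 − 0.705623) = −0.75 ln(0.294377)
  = −0.75 × (-1.222894) = 0.917171 substitutions/site.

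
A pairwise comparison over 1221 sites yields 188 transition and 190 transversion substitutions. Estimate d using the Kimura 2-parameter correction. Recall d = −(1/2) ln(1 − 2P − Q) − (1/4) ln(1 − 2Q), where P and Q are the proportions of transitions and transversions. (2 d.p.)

0.40

P = 188/1221 ≈ 0.153972 and Q = 190/1221 ≈ 0.15561.
Under the Kimura two-parameter model, d = −½ ln(1 − 2P − Q) − ¼ ln(1 − 2Q).
1 − 2P − Q = 0.536446, giving −½ ln(0.536446) = 0.311395.
1 − 2Q = 0.68878, giving −¼ ln(0.68878) = 0.093208.
d = 0.311395 + 0.093208 = 0.404603.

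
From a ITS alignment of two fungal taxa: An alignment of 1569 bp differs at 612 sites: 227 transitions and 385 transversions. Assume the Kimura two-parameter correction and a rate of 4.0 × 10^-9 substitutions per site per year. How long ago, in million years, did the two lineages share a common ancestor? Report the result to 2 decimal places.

68.91

P = 227/1569 ≈ 0.144678 and Q = 385/1569 ≈ 0.245379.
Under the Kimura two-parameter model, d = −½ ln(1 − 2P − Q) − ¼ ln(1 − 2Q).
1 − 2P − Q = 0.465265, giving −½ ln(0.465265) = 0.382574.
1 − 2Q = 0.509242, giving −¼ ln(0.509242) = 0.168708.
d = 0.382574 + 0.168708 = 0.551282.
Under a molecular clock d = 2μt, so t = d/(2μ) = 0.551282 / (2 × 4.0 × 10^-9) = 68.91 million years.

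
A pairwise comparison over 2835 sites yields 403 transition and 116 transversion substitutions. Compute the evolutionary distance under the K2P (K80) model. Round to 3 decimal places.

P = 403/2835 ≈ 0.142152 and Q = 116/2835 ≈ 0.040917.
Under the Kimura two-parameter model, d = −½ ln(1 − 2P − Q) − ¼ ln(1 − 2Q).
1 − 2P − Q = 0.674779, giving −½ ln(0.674779) = 0.196685.
1 − 2Q = 0.918166, giving −¼ ln(0.918166) = 0.021344.
d = 0.196685 + 0.021344 = 0.218029.

0.218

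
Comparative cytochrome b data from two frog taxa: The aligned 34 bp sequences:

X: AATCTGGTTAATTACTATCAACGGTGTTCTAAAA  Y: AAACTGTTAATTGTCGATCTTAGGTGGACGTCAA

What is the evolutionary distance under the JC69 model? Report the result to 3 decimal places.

0.665

The sequences differ at 15 of 34 sites, so p = 15/34 ≈ 0.441176.
d = −(3/4) ln(1 − 4p/3) = −0.75 ln(1 − 0.588235) = −0.75 ln(0.411765)
  = −0.75 × (-0.887302) = 0.665477 substitutions/site.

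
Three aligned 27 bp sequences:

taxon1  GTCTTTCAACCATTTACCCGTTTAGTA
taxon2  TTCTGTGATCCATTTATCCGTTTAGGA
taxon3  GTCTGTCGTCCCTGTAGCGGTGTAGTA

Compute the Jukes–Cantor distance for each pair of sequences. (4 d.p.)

taxon1–taxon2: 6/27 sites differ → p ≈ 0.222222, d = −0.75 ln(1 − 0.296296) = 0.263548 ≈ 0.2635.
taxon1–taxon3: 8/27 sites differ → p ≈ 0.296296, d = −0.75 ln(1 − 0.395061) = 0.376971 ≈ 0.3770.
taxon2–taxon3: 9/27 sites differ → p ≈ 0.333333, d = −0.75 ln(1 − 0.444444) = 0.440839 ≈ 0.4408.

d(taxon1,taxon2) = 0.2635, d(taxon1,taxon3) = 0.3770, d(taxon2,taxon3) = 0.4408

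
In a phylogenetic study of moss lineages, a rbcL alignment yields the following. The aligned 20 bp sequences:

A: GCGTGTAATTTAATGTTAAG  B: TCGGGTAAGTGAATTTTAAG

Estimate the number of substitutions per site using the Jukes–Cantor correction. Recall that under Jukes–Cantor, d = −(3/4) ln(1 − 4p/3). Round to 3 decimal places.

The sequences differ at 5 of 20 sites (1, 4, 9, 11, 15), so p = 5/20 = 0.25.
d = −(3/4) ln(1 − 4p/3) = −0.75 ln(1 − 0.333333) = −0.75 ln(0.666667)
  = −0.75 × (-0.405465) = 0.304099 substitutions/site.

0.304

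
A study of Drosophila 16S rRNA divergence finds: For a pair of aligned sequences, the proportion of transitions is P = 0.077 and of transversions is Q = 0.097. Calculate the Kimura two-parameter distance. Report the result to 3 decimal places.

0.198

Under the Kimura two-parameter model, d = −½ ln(1 − 2P − Q) − ¼ ln(1 − 2Q).
1 − 2P − Q = 0.749, giving −½ ln(0.749) = 0.144508.
1 − 2Q = 0.806, giving −¼ ln(0.806) = 0.053918.
d = 0.144508 + 0.053918 = 0.198426.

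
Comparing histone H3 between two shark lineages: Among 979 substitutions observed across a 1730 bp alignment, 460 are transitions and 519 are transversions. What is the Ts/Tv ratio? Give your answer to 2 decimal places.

R = 460/519 = 0.886319… ≈ 0.89 (to 2 d.p.).

0.89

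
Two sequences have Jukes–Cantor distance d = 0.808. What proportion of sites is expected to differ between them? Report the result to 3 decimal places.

p = (3/4)(1 − e^(−4d/3)) = 0.75 × (1 − e^(-1.077333)) = 0.75 × (1 − 0.340502) = 0.494624.

0.495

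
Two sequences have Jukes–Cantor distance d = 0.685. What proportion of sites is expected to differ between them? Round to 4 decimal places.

0.4491

p = (3/4)(1 − e^(−4d/3)) = 0.75 × (1 − e^(-0.913333)) = 0.75 × (1 − 0.401185) = 0.449111.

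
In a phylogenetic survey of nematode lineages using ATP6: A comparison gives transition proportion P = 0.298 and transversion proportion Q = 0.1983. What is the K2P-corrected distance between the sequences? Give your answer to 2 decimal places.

Under the Kimura two-parameter model, d = −½ ln(1 − 2P − Q) − ¼ ln(1 − 2Q).
1 − 2P − Q = 0.2057, giving −½ ln(0.2057) = 0.790668.
1 − 2Q = 0.6034, giving −¼ ln(0.6034) = 0.126294.
d = 0.790668 + 0.126294 = 0.916962.

0.92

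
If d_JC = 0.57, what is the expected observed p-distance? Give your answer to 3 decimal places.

p = (3/4)(1 − e^(−4d/3)) = 0.75 × (1 − e^(-0.76)) = 0.75 × (1 − 0.467666) = 0.399251.

0.399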